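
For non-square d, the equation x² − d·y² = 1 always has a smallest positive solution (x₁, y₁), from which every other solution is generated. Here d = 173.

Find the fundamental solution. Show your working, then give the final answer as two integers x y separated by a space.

2499849 190060

√173 → a₀=13, period (6,1,1,6,26); ℓ=5 odd so k=9
i=0: a=13 ⇒ p=13, q=1
…
i=2: a=1 ⇒ p=92, q=7
i=3: a=1 ⇒ p=171, q=13
i=4: a=6 ⇒ p=1118, q=85
i=5: a=26 ⇒ p=29239, q=2223
i=6: a=6 ⇒ p=176552, q=13423
i=7: a=1 ⇒ p=205791, q=15646
i=8: a=1 ⇒ p=382343, q=29069
i=9: a=6 ⇒ p=2499849, q=190060
→ (2499849, 190060).  Check: 2499849²=6249245022801, 173·190060²=6249245022800, difference 1.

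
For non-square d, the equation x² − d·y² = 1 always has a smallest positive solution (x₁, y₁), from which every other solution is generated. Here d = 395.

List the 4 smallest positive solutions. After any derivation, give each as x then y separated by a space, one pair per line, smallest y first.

[19; 1,6,1,38] for √395; ℓ=4 ⇒ convergent index 3
step 0: (19, 1)  from 19·(1,0) + (0,1)
step 1: (20, 1)  from 1·(19,1) + (1,0)
step 2: (139, 7)  from 6·(20,1) + (19,1)
step 3: (159, 8)  from 1·(139,7) + (20,1)
→ (159, 8).  Check: 159²=25281, 395·8²=25280, difference 1.
k=2:  x_2 = 159·159+395·8·8 = 50561,  y_2 = 159·8+8·159 = 2544
k=3:  x_3 = 159·50561+395·8·2544 = 16078239,  y_3 = 159·2544+8·50561 = 808984
k=4:  x_4 = 159·16078239+395·8·808984 = 5112829441,  y_4 = 159·808984+8·16078239 = 257254368

159 8
50561 2544
16078239 808984
5112829441 257254368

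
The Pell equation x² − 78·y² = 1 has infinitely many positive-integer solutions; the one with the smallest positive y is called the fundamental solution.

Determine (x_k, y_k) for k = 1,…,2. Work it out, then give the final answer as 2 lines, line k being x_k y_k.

d=78: √d = [8; 1,4,1,16] (ℓ=4, even), read p_3/q_3
step 0: (8, 1)  from 8·(1,0) + (0,1)
…
step 2: (44, 5)  from 4·(9,1) + (8,1)
step 3: (53, 6)  from 1·(44,5) + (9,1)
→ (53, 6).  Check: 53²=2809, 78·6²=2808, difference 1.
n=2: (53,6)∘(53,6) = (53·53+78·6·6, 53·6+6·53) = (5617,636)

53 6
5617 636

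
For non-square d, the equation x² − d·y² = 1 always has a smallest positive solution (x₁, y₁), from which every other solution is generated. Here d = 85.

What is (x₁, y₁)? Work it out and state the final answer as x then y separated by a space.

d=85: √d = [9; 4,1,1,4,18] (ℓ=5, odd), read p_9/q_9
a_0=9:  p_0=9·1+0=9,  q_0=9·0+1=1
a_1=4:  p_1=4·9+1=37,  q_1=4·1+0=4
…
a_3=1:  p_3=1·46+37=83,  q_3=1·5+4=9
a_4=4:  p_4=4·83+46=378,  q_4=4·9+5=41
…
a_8=1:  p_8=1·34813+27926=62739,  q_8=1·3776+3029=6805
a_9=4:  p_9=4·62739+34813=285769,  q_9=4·6805+3776=30996
→ (285769, 30996).  Check: 285769²=81663921361, 85·30996²=81663921360, difference 1.

285769 30996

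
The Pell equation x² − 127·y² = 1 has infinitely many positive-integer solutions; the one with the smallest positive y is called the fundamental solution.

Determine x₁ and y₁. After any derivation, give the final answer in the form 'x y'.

4730624 419775

√127 = [11; 3,1,2,2,7,11,7,2,2,1,3,22, …], period ℓ=12 (even) → k=11
k=0  a_k=11  p_k/q_k = 11/1
…
k=3  a_k=2  p_k/q_k = 124/11
k=4  a_k=2  p_k/q_k = 293/26
k=5  a_k=7  p_k/q_k = 2175/193
…
k=7  a_k=7  p_k/q_k = 171701/15236
…
k=9  a_k=2  p_k/q_k = 906941/80478
k=10  a_k=1  p_k/q_k = 1274561/113099
k=11  a_k=3  p_k/q_k = 4730624/419775
(x₁, y₁) = (4730624, 419775);  4730624² − 127·419775² = 1 ✓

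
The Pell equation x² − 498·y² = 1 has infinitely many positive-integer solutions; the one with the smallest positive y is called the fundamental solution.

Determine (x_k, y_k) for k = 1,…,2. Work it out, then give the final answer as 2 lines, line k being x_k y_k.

179777 8056
64639539457 2896567024

√498 → a₀=22, period (3,6,22,6,3,44); ℓ=6 even so k=5
step 0: (22, 1)  from 22·(1,0) + (0,1)
step 1: (67, 3)  from 3·(22,1) + (1,0)
step 2: (424, 19)  from 6·(67,3) + (22,1)
…
step 4: (56794, 2545)  from 6·(9395,421) + (424,19)
step 5: (179777, 8056)  from 3·(56794,2545) + (9395,421)
fundamental: x₁=179777, y₁=8056  (since 32319769729 − 498·64899136 = 1)
(179777+8056√498)^2 = 64639539457 + 2896567024√498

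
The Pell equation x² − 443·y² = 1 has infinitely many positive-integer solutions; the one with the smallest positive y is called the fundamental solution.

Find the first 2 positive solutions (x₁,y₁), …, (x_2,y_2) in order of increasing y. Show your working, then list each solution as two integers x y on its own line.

d=443: √d = [21; 21,42] (ℓ=2, even), read p_1/q_1
a_0=21:  p_0=21·1+0=21,  q_0=21·0+1=1
a_1=21:  p_1=21·21+1=442,  q_1=21·1+0=21
fundamental: x₁=442, y₁=21  (since 195364 − 443·441 = 1)
k=2:  x_2 = 442·442+443·21·21 = 390727,  y_2 = 442·21+21·442 = 18564

442 21
390727 18564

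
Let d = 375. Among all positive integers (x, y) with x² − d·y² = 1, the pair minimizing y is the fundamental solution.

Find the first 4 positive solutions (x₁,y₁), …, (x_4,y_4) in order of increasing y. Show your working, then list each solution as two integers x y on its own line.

15124 781
457470751 23623688
13837575261124 714569313843
418558976041008001 21614292581499376

d=375: √d = [19; 2,1,2,1,5,1,2,1,2,38] (ℓ=10, even), read p_9/q_9
k=0  a_k=19  p_k/q_k = 19/1
…
k=3  a_k=2  p_k/q_k = 155/8
k=4  a_k=1  p_k/q_k = 213/11
…
k=6  a_k=1  p_k/q_k = 1433/74
…
k=8  a_k=1  p_k/q_k = 5519/285
k=9  a_k=2  p_k/q_k = 15124/781
fundamental: x₁=15124, y₁=781  (since 228735376 − 375·609961 = 1)
(x_2, y_2) = (15124·15124 + 375·781·781, 15124·781 + 781·15124) = (457470751, 23623688)
(x_3, y_3) = (15124·457470751 + 375·781·23623688, 15124·23623688 + 781·457470751) = (13837575261124, 714569313843)
(x_4, y_4) = (15124·13837575261124 + 375·781·714569313843, 15124·714569313843 + 781·13837575261124) = (418558976041008001, 21614292581499376)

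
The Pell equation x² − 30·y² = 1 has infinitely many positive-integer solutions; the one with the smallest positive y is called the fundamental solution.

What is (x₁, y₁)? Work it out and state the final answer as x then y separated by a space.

√30 = [5; 2,10, …], period ℓ=2 (even) → k=1
i=0: a=5 ⇒ p=5, q=1
i=1: a=2 ⇒ p=11, q=2
→ (11, 2).  Check: 11²=121, 30·2²=120, difference 1.

11 2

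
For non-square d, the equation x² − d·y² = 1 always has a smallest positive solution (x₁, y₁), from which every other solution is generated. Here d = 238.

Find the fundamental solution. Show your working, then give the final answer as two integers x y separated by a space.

11663 756

√238 → a₀=15, period (2,2,1,14,1,2,2,30); ℓ=8 even so k=7
step 0: (15, 1)  from 15·(1,0) + (0,1)
…
step 2: (77, 5)  from 2·(31,2) + (15,1)
step 3: (108, 7)  from 1·(77,5) + (31,2)
step 4: (1589, 103)  from 14·(108,7) + (77,5)
step 5: (1697, 110)  from 1·(1589,103) + (108,7)
step 6: (4983, 323)  from 2·(1697,110) + (1589,103)
step 7: (11663, 756)  from 2·(4983,323) + (1697,110)
(x₁, y₁) = (11663, 756);  11663² − 238·756² = 1 ✓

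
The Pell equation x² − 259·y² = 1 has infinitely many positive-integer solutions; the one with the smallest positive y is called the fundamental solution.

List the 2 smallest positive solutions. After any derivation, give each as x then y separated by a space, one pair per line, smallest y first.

847225 52644
1435580401249 89202625800

√259 = [16; 10,1,2,3,4,3,2,1,10,32, …], period ℓ=10 (even) → k=9
a_0=16:  p_0=16·1+0=16,  q_0=16·0+1=1
…
a_2=1:  p_2=1·161+16=177,  q_2=1·10+1=11
…
a_5=4:  p_5=4·1722+515=7403,  q_5=4·107+32=460
a_6=3:  p_6=3·7403+1722=23931,  q_6=3·460+107=1487
a_7=2:  p_7=2·23931+7403=55265,  q_7=2·1487+460=3434
a_8=1:  p_8=1·55265+23931=79196,  q_8=1·3434+1487=4921
a_9=10:  p_9=10·79196+55265=847225,  q_9=10·4921+3434=52644
(x₁, y₁) = (847225, 52644);  847225² − 259·52644² = 1 ✓
n=2: (847225,52644)∘(847225,52644) = (847225·847225+259·52644·52644, 847225·52644+52644·847225) = (1435580401249,89202625800)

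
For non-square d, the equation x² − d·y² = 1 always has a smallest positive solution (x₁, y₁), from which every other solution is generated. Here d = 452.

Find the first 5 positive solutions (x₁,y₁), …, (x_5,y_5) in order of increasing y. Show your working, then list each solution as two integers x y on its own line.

d=452: √d = [21; 3,1,5,3,10,3,5,1,3,42] (ℓ=10, even), read p_9/q_9
i=0: a=21 ⇒ p=21, q=1
…
i=3: a=5 ⇒ p=489, q=23
i=4: a=3 ⇒ p=1552, q=73
i=5: a=10 ⇒ p=16009, q=753
…
i=7: a=5 ⇒ p=263904, q=12413
i=8: a=1 ⇒ p=313483, q=14745
i=9: a=3 ⇒ p=1204353, q=56648
(x₁, y₁) = (1204353, 56648);  1204353² − 452·56648² = 1 ✓
n=2: (1204353,56648)∘(1204353,56648) = (1204353·1204353+452·56648·56648, 1204353·56648+56648·1204353) = (2900932297217,136448377488)
n=3: (2900932297217,136448377488)∘(1204353,56648) = (1204353·2900932297217+452·56648·136448377488, 1204353·136448377488+56648·2900932297217) = (6987493029899166849,328664025545553880)
n=4: (6987493029899166849,328664025545553880)∘(1204353,56648) = (1204353·6987493029899166849+452·56648·328664025545553880, 1204353·328664025545553880+56648·6987493029899166849) = (16830816386073401651890177,791655010315592455701792)
n=5: (16830816386073401651890177,791655010315592455701792)∘(1204353,56648) = (1204353·16830816386073401651890177+452·56648·791655010315592455701792, 1204353·791655010315592455701792+56648·16830816386073401651890177) = (40540488414026331506287881514113,1906864173276900777578095047272)

1204353 56648
2900932297217 136448377488
6987493029899166849 328664025545553880
16830816386073401651890177 791655010315592455701792
40540488414026331506287881514113 1906864173276900777578095047272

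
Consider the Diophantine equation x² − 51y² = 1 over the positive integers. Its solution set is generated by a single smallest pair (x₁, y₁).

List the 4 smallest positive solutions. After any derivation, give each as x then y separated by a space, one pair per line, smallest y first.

[7; 7,14] for √51; ℓ=2 ⇒ convergent index 1
a_0=7:  p_0=7·1+0=7,  q_0=7·0+1=1
a_1=7:  p_1=7·7+1=50,  q_1=7·1+0=7
(x₁, y₁) = (50, 7);  50² − 51·7² = 1 ✓
n=2: (50,7)∘(50,7) = (50·50+51·7·7, 50·7+7·50) = (4999,700)
n=3: (4999,700)∘(50,7) = (50·4999+51·7·700, 50·700+7·4999) = (499850,69993)
n=4: (499850,69993)∘(50,7) = (50·499850+51·7·69993, 50·69993+7·499850) = (49980001,6998600)

50 7
4999 700
499850 69993
49980001 6998600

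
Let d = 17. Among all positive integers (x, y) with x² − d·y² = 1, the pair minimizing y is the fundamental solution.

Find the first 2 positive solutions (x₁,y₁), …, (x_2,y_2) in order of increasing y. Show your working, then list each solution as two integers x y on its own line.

√17 → a₀=4, period (8); ℓ=1 odd so k=1
k=0  a_k=4  p_k/q_k = 4/1
k=1  a_k=8  p_k/q_k = 33/8
(x₁, y₁) = (33, 8);  33² − 17·8² = 1 ✓
k=2:  x_2 = 33·33+17·8·8 = 2177,  y_2 = 33·8+8·33 = 528

33 8
2177 528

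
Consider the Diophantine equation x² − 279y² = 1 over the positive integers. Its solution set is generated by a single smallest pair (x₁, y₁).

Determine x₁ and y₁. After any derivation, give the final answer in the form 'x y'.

1520 91

√279 → a₀=16, period (1,2,2,1,2,2,1,32); ℓ=8 even so k=7
step 0: (16, 1)  from 16·(1,0) + (0,1)
step 1: (17, 1)  from 1·(16,1) + (1,0)
…
step 6: (1069, 64)  from 2·(451,27) + (167,10)
step 7: (1520, 91)  from 1·(1069,64) + (451,27)
→ (1520, 91).  Check: 1520²=2310400, 279·91²=2310399, difference 1.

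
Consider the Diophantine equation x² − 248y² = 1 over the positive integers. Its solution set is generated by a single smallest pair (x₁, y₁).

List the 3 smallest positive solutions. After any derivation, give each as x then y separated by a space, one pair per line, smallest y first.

[15; 1,2,1,30] for √248; ℓ=4 ⇒ convergent index 3
step 0: (15, 1)  from 15·(1,0) + (0,1)
step 1: (16, 1)  from 1·(15,1) + (1,0)
step 2: (47, 3)  from 2·(16,1) + (15,1)
step 3: (63, 4)  from 1·(47,3) + (16,1)
fundamental: x₁=63, y₁=4  (since 3969 − 248·16 = 1)
(63+4√248)^2 = 7937 + 504√248
(63+4√248)^3 = 999999 + 63500√248

63 4
7937 504
999999 63500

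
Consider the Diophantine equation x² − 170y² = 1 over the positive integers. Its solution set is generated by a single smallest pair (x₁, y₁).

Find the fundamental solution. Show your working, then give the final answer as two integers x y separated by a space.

339 26

√170 → a₀=13, period (26); ℓ=1 odd so k=1
i=0: a=13 ⇒ p=13, q=1
i=1: a=26 ⇒ p=339, q=26
(x₁, y₁) = (339, 26);  339² − 170·26² = 1 ✓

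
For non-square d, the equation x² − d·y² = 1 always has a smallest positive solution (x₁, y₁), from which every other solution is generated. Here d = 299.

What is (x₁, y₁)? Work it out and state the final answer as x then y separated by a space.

415 24

d=299: √d = [17; 3,2,3,34] (ℓ=4, even), read p_3/q_3
i=0: a=17 ⇒ p=17, q=1
…
i=2: a=2 ⇒ p=121, q=7
i=3: a=3 ⇒ p=415, q=24
→ (415, 24).  Check: 415²=172225, 299·24²=172224, difference 1.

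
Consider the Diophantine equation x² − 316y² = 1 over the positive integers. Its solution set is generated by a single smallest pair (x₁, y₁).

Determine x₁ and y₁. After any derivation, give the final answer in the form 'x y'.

12799 720

√316 → a₀=17, period (1,3,2,8,2,3,1,34); ℓ=8 even so k=7
k=0  a_k=17  p_k/q_k = 17/1
…
k=2  a_k=3  p_k/q_k = 71/4
k=3  a_k=2  p_k/q_k = 160/9
k=4  a_k=8  p_k/q_k = 1351/76
k=5  a_k=2  p_k/q_k = 2862/161
k=6  a_k=3  p_k/q_k = 9937/559
k=7  a_k=1  p_k/q_k = 12799/720
→ (12799, 720).  Check: 12799²=163814401, 316·720²=163814400, difference 1.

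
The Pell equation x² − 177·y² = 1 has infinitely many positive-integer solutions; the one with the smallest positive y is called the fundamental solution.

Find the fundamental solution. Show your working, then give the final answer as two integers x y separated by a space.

62423 4692

√177 = [13; 3,3,2,8,2,3,3,26, …], period ℓ=8 (even) → k=7
i=0: a=13 ⇒ p=13, q=1
i=1: a=3 ⇒ p=40, q=3
i=2: a=3 ⇒ p=133, q=10
i=3: a=2 ⇒ p=306, q=23
…
i=5: a=2 ⇒ p=5468, q=411
i=6: a=3 ⇒ p=18985, q=1427
i=7: a=3 ⇒ p=62423, q=4692
fundamental: x₁=62423, y₁=4692  (since 3896630929 − 177·22014864 = 1)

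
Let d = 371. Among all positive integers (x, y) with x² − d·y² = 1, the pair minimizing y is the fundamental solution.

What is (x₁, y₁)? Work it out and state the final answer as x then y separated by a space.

d=371: √d = [19; 3,1,4,1,3,38] (ℓ=6, even), read p_5/q_5
step 0: (19, 1)  from 19·(1,0) + (0,1)
step 1: (58, 3)  from 3·(19,1) + (1,0)
…
step 3: (366, 19)  from 4·(77,4) + (58,3)
step 4: (443, 23)  from 1·(366,19) + (77,4)
step 5: (1695, 88)  from 3·(443,23) + (366,19)
→ (1695, 88).  Check: 1695²=2873025, 371·88²=2873024, difference 1.

1695 88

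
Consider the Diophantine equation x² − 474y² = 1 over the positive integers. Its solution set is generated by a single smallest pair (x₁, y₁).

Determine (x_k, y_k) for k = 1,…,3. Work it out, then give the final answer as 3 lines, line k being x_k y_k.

√474 → a₀=21, period (1,3,2,1,1,…,3,1,42); ℓ=14 even so k=13
a_0=21:  p_0=21·1+0=21,  q_0=21·0+1=1
…
a_2=3:  p_2=3·22+21=87,  q_2=3·1+1=4
a_3=2:  p_3=2·87+22=196,  q_3=2·4+1=9
a_4=1:  p_4=1·196+87=283,  q_4=1·9+4=13
a_5=1:  p_5=1·283+196=479,  q_5=1·13+9=22
…
a_8=1:  p_8=1·5051+762=5813,  q_8=1·232+35=267
a_9=1:  p_9=1·5813+5051=10864,  q_9=1·267+232=499
…
a_11=2:  p_11=2·16677+10864=44218,  q_11=2·766+499=2031
a_12=3:  p_12=3·44218+16677=149331,  q_12=3·2031+766=6859
a_13=1:  p_13=1·149331+44218=193549,  q_13=1·6859+2031=8890
(x₁, y₁) = (193549, 8890);  193549² − 474·8890² = 1 ✓
(x_2, y_2) = (193549·193549 + 474·8890·8890, 193549·8890 + 8890·193549) = (74922430801, 3441301220)
(x_3, y_3) = (193549·74922430801 + 474·8890·3441301220, 193549·3441301220 + 8890·74922430801) = (29002323118011949, 1332120819650670)

193549 8890
74922430801 3441301220
29002323118011949 1332120819650670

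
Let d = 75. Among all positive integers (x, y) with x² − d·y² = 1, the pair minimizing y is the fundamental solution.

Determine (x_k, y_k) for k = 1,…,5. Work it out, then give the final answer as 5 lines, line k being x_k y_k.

26 3
1351 156
70226 8109
3650401 421512
189750626 21910515

√75 = [8; 1,1,1,16, …], period ℓ=4 (even) → k=3
i=0: a=8 ⇒ p=8, q=1
…
i=2: a=1 ⇒ p=17, q=2
i=3: a=1 ⇒ p=26, q=3
(x₁, y₁) = (26, 3);  26² − 75·3² = 1 ✓
(x_2, y_2) = (26·26 + 75·3·3, 26·3 + 3·26) = (1351, 156)
(x_3, y_3) = (26·1351 + 75·3·156, 26·156 + 3·1351) = (70226, 8109)
(x_4, y_4) = (26·70226 + 75·3·8109, 26·8109 + 3·70226) = (3650401, 421512)
(x_5, y_5) = (26·3650401 + 75·3·421512, 26·421512 + 3·3650401) = (189750626, 21910515)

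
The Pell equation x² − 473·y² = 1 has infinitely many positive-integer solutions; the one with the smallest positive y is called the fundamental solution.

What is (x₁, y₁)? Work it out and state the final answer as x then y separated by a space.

87 4

[21; 1,2,1,42] for √473; ℓ=4 ⇒ convergent index 3
a_0=21:  p_0=21·1+0=21,  q_0=21·0+1=1
…
a_2=2:  p_2=2·22+21=65,  q_2=2·1+1=3
a_3=1:  p_3=1·65+22=87,  q_3=1·3+1=4
fundamental: x₁=87, y₁=4  (since 7569 − 473·16 = 1)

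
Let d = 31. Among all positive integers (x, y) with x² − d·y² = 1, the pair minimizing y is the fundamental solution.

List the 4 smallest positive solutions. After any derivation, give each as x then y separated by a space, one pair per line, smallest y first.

1520 273
4620799 829920
14047227440 2522956527
42703566796801 7669787012160

d=31: √d = [5; 1,1,3,5,3,1,1,10] (ℓ=8, even), read p_7/q_7
step 0: (5, 1)  from 5·(1,0) + (0,1)
…
step 2: (11, 2)  from 1·(6,1) + (5,1)
…
step 4: (206, 37)  from 5·(39,7) + (11,2)
step 5: (657, 118)  from 3·(206,37) + (39,7)
step 6: (863, 155)  from 1·(657,118) + (206,37)
step 7: (1520, 273)  from 1·(863,155) + (657,118)
fundamental: x₁=1520, y₁=273  (since 2310400 − 31·74529 = 1)
(1520+273√31)^2 = 4620799 + 829920√31
(1520+273√31)^3 = 14047227440 + 2522956527√31
(1520+273√31)^4 = 42703566796801 + 7669787012160√31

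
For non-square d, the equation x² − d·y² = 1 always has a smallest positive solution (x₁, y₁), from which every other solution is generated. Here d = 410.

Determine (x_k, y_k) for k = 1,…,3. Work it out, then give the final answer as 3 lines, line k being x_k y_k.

81 4
13121 648
2125521 104972

d=410: √d = [20; 4,40] (ℓ=2, even), read p_1/q_1
step 0: (20, 1)  from 20·(1,0) + (0,1)
step 1: (81, 4)  from 4·(20,1) + (1,0)
fundamental: x₁=81, y₁=4  (since 6561 − 410·16 = 1)
n=2: (81,4)∘(81,4) = (81·81+410·4·4, 81·4+4·81) = (13121,648)
n=3: (13121,648)∘(81,4) = (81·13121+410·4·648, 81·648+4·13121) = (2125521,104972)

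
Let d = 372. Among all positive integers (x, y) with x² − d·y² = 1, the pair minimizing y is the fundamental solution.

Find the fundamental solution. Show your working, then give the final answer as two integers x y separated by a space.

√372 = [19; 3,2,12,2,3,38, …], period ℓ=6 (even) → k=5
i=0: a=19 ⇒ p=19, q=1
i=1: a=3 ⇒ p=58, q=3
i=2: a=2 ⇒ p=135, q=7
i=3: a=12 ⇒ p=1678, q=87
i=4: a=2 ⇒ p=3491, q=181
i=5: a=3 ⇒ p=12151, q=630
→ (12151, 630).  Check: 12151²=147646801, 372·630²=147646800, difference 1.

12151 630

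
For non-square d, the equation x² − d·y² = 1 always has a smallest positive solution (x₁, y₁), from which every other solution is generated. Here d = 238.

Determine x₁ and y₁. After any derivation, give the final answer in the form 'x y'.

11663 756

√238 = [15; 2,2,1,14,1,2,2,30, …], period ℓ=8 (even) → k=7
i=0: a=15 ⇒ p=15, q=1
i=1: a=2 ⇒ p=31, q=2
…
i=3: a=1 ⇒ p=108, q=7
i=4: a=14 ⇒ p=1589, q=103
i=5: a=1 ⇒ p=1697, q=110
i=6: a=2 ⇒ p=4983, q=323
i=7: a=2 ⇒ p=11663, q=756
fundamental: x₁=11663, y₁=756  (since 136025569 − 238·571536 = 1)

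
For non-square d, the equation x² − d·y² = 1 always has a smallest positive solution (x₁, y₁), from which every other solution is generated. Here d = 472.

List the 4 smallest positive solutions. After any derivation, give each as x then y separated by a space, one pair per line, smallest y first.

√472 = [21; 1,2,1,1,1,…,2,1,42, …], period ℓ=14 (even) → k=13
step 0: (21, 1)  from 21·(1,0) + (0,1)
step 1: (22, 1)  from 1·(21,1) + (1,0)
…
step 4: (152, 7)  from 1·(87,4) + (65,3)
step 5: (239, 11)  from 1·(152,7) + (87,4)
step 6: (1108, 51)  from 4·(239,11) + (152,7)
step 7: (5779, 266)  from 5·(1108,51) + (239,11)
step 8: (24224, 1115)  from 4·(5779,266) + (1108,51)
step 9: (30003, 1381)  from 1·(24224,1115) + (5779,266)
…
step 12: (222687, 10250)  from 2·(84230,3877) + (54227,2496)
step 13: (306917, 14127)  from 1·(222687,10250) + (84230,3877)
→ (306917, 14127).  Check: 306917²=94198044889, 472·14127²=94198044888, difference 1.
k=2:  x_2 = 306917·306917+472·14127·14127 = 188396089777,  y_2 = 306917·14127+14127·306917 = 8671632918
k=3:  x_3 = 306917·188396089777+472·14127·8671632918 = 115643925371868101,  y_3 = 306917·8671632918+14127·188396089777 = 5322943120573485
k=4:  x_4 = 306917·115643925371868101+472·14127·5322943120573485 = 70986173286526887819457,  y_4 = 306917·5322943120573485+14127·115643925371868101 = 3267403467465432958572

306917 14127
188396089777 8671632918
115643925371868101 5322943120573485
70986173286526887819457 3267403467465432958572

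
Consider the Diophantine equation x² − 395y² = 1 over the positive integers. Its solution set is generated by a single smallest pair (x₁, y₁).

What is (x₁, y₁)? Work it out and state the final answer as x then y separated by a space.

159 8

√395 → a₀=19, period (1,6,1,38); ℓ=4 even so k=3
k=0  a_k=19  p_k/q_k = 19/1
…
k=2  a_k=6  p_k/q_k = 139/7
k=3  a_k=1  p_k/q_k = 159/8
(x₁, y₁) = (159, 8);  159² − 395·8² = 1 ✓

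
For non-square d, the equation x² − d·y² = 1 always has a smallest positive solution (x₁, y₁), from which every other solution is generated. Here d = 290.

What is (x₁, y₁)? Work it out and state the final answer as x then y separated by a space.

579 34

√290 = [17; 34, …], period ℓ=1 (odd) → k=1
step 0: (17, 1)  from 17·(1,0) + (0,1)
step 1: (579, 34)  from 34·(17,1) + (1,0)
fundamental: x₁=579, y₁=34  (since 335241 − 290·1156 = 1)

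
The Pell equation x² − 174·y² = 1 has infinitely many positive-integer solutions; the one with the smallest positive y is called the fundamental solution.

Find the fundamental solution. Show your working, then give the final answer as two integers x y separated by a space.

√174 = [13; 5,4,5,26, …], period ℓ=4 (even) → k=3
a_0=13:  p_0=13·1+0=13,  q_0=13·0+1=1
…
a_2=4:  p_2=4·66+13=277,  q_2=4·5+1=21
a_3=5:  p_3=5·277+66=1451,  q_3=5·21+5=110
→ (1451, 110).  Check: 1451²=2105401, 174·110²=2105400, difference 1.

1451 110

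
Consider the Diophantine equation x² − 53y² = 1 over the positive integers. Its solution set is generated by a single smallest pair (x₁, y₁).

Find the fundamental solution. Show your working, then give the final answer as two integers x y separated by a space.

66249 9100

[7; 3,1,1,3,14] for √53; ℓ=5 ⇒ convergent index 9
a_0=7:  p_0=7·1+0=7,  q_0=7·0+1=1
a_1=3:  p_1=3·7+1=22,  q_1=3·1+0=3
…
a_4=3:  p_4=3·51+29=182,  q_4=3·7+4=25
…
a_6=3:  p_6=3·2599+182=7979,  q_6=3·357+25=1096
a_7=1:  p_7=1·7979+2599=10578,  q_7=1·1096+357=1453
a_8=1:  p_8=1·10578+7979=18557,  q_8=1·1453+1096=2549
a_9=3:  p_9=3·18557+10578=66249,  q_9=3·2549+1453=9100
→ (66249, 9100).  Check: 66249²=4388930001, 53·9100²=4388930000, difference 1.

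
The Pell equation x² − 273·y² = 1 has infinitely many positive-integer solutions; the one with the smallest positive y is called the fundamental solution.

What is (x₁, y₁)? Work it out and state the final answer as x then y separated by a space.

727 44

√273 → a₀=16, period (1,1,10,1,1,32); ℓ=6 even so k=5
step 0: (16, 1)  from 16·(1,0) + (0,1)
step 1: (17, 1)  from 1·(16,1) + (1,0)
…
step 3: (347, 21)  from 10·(33,2) + (17,1)
step 4: (380, 23)  from 1·(347,21) + (33,2)
step 5: (727, 44)  from 1·(380,23) + (347,21)
→ (727, 44).  Check: 727²=528529, 273·44²=528528, difference 1.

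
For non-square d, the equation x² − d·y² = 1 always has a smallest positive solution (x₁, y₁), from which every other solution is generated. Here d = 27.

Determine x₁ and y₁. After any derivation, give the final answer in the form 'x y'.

d=27: √d = [5; 5,10] (ℓ=2, even), read p_1/q_1
k=0  a_k=5  p_k/q_k = 5/1
k=1  a_k=5  p_k/q_k = 26/5
fundamental: x₁=26, y₁=5  (since 676 − 27·25 = 1)

26 5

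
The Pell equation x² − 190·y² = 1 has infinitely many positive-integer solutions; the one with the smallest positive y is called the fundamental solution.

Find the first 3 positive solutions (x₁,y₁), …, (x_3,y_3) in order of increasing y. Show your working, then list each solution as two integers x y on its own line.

52021 3774
5412368881 392654508
563113683064981 40852560317562

√190 → a₀=13, period (1,3,1,1,1,…,3,1,26); ℓ=14 even so k=13
k=0  a_k=13  p_k/q_k = 13/1
k=1  a_k=1  p_k/q_k = 14/1
…
k=5  a_k=1  p_k/q_k = 193/14
k=6  a_k=2  p_k/q_k = 510/37
…
k=9  a_k=1  p_k/q_k = 4149/301
…
k=12  a_k=3  p_k/q_k = 40787/2959
k=13  a_k=1  p_k/q_k = 52021/3774
→ (52021, 3774).  Check: 52021²=2706184441, 190·3774²=2706184440, difference 1.
(52021+3774√190)^2 = 5412368881 + 392654508√190
(52021+3774√190)^3 = 563113683064981 + 40852560317562√190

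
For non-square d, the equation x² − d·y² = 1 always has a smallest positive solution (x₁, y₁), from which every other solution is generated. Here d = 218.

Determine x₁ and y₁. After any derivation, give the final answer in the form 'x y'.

√218 = [14; 1,3,3,1,28, …], period ℓ=5 (odd) → k=9
k=0  a_k=14  p_k/q_k = 14/1
…
k=8  a_k=3  p_k/q_k = 96370/6527
k=9  a_k=1  p_k/q_k = 126003/8534
(x₁, y₁) = (126003, 8534);  126003² − 218·8534² = 1 ✓

126003 8534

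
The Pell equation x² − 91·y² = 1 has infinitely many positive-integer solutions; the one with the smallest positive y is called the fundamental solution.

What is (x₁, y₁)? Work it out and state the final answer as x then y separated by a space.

√91 → a₀=9, period (1,1,5,1,5,1,1,18); ℓ=8 even so k=7
i=0: a=9 ⇒ p=9, q=1
…
i=3: a=5 ⇒ p=105, q=11
i=4: a=1 ⇒ p=124, q=13
i=5: a=5 ⇒ p=725, q=76
i=6: a=1 ⇒ p=849, q=89
i=7: a=1 ⇒ p=1574, q=165
→ (1574, 165).  Check: 1574²=2477476, 91·165²=2477475, difference 1.

1574 165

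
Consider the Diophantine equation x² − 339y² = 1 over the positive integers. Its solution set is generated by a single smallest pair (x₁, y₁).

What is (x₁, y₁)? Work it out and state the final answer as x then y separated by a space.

97970 5321

d=339: √d = [18; 2,2,2,1,17,1,2,2,2,36] (ℓ=10, even), read p_9/q_9
k=0  a_k=18  p_k/q_k = 18/1
…
k=2  a_k=2  p_k/q_k = 92/5
k=3  a_k=2  p_k/q_k = 221/12
k=4  a_k=1  p_k/q_k = 313/17
k=5  a_k=17  p_k/q_k = 5542/301
k=6  a_k=1  p_k/q_k = 5855/318
k=7  a_k=2  p_k/q_k = 17252/937
k=8  a_k=2  p_k/q_k = 40359/2192
k=9  a_k=2  p_k/q_k = 97970/5321
fundamental: x₁=97970, y₁=5321  (since 9598120900 − 339·28313041 = 1)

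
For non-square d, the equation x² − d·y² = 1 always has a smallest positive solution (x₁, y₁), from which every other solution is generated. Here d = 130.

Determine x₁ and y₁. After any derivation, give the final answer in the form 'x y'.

√130 = [11; 2,2,22, …], period ℓ=3 (odd) → k=5
i=0: a=11 ⇒ p=11, q=1
…
i=2: a=2 ⇒ p=57, q=5
…
i=4: a=2 ⇒ p=2611, q=229
i=5: a=2 ⇒ p=6499, q=570
fundamental: x₁=6499, y₁=570  (since 42237001 − 130·324900 = 1)

6499 570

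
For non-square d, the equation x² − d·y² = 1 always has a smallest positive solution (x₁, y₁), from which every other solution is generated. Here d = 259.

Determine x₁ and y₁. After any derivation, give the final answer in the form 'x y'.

d=259: √d = [16; 10,1,2,3,4,3,2,1,10,32] (ℓ=10, even), read p_9/q_9
k=0  a_k=16  p_k/q_k = 16/1
…
k=2  a_k=1  p_k/q_k = 177/11
…
k=5  a_k=4  p_k/q_k = 7403/460
…
k=7  a_k=2  p_k/q_k = 55265/3434
k=8  a_k=1  p_k/q_k = 79196/4921
k=9  a_k=10  p_k/q_k = 847225/52644
→ (847225, 52644).  Check: 847225²=717790200625, 259·52644²=717790200624, difference 1.

847225 52644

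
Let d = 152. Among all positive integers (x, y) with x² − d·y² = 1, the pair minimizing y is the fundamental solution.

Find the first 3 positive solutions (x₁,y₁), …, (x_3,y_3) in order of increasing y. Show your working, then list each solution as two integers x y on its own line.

37 3
2737 222
202501 16425

[12; 3,24] for √152; ℓ=2 ⇒ convergent index 1
step 0: (12, 1)  from 12·(1,0) + (0,1)
step 1: (37, 3)  from 3·(12,1) + (1,0)
(x₁, y₁) = (37, 3);  37² − 152·3² = 1 ✓
(x_2, y_2) = (37·37 + 152·3·3, 37·3 + 3·37) = (2737, 222)
(x_3, y_3) = (37·2737 + 152·3·222, 37·222 + 3·2737) = (202501, 16425)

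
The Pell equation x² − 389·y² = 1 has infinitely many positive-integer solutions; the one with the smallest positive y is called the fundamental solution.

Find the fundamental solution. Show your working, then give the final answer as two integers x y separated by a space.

3287049 166660

√389 = [19; 1,2,1,1,1,1,2,1,38, …], period ℓ=9 (odd) → k=17
i=0: a=19 ⇒ p=19, q=1
i=1: a=1 ⇒ p=20, q=1
i=2: a=2 ⇒ p=59, q=3
i=3: a=1 ⇒ p=79, q=4
i=4: a=1 ⇒ p=138, q=7
i=5: a=1 ⇒ p=217, q=11
i=6: a=1 ⇒ p=355, q=18
i=7: a=2 ⇒ p=927, q=47
i=8: a=1 ⇒ p=1282, q=65
i=9: a=38 ⇒ p=49643, q=2517
i=10: a=1 ⇒ p=50925, q=2582
i=11: a=2 ⇒ p=151493, q=7681
i=12: a=1 ⇒ p=202418, q=10263
…
i=14: a=1 ⇒ p=556329, q=28207
…
i=16: a=2 ⇒ p=2376809, q=120509
i=17: a=1 ⇒ p=3287049, q=166660
(x₁, y₁) = (3287049, 166660);  3287049² − 389·166660² = 1 ✓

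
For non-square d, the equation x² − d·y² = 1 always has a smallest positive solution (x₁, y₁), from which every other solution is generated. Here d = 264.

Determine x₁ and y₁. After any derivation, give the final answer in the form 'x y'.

√264 → a₀=16, period (4,32); ℓ=2 even so k=1
a_0=16:  p_0=16·1+0=16,  q_0=16·0+1=1
a_1=4:  p_1=4·16+1=65,  q_1=4·1+0=4
(x₁, y₁) = (65, 4);  65² − 264·4² = 1 ✓

65 4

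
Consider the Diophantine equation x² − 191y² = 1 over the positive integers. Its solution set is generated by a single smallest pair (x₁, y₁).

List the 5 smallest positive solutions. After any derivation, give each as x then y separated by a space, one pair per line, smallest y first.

√191 → a₀=13, period (1,4,1,1,3,…,4,1,26); ℓ=16 even so k=15
step 0: (13, 1)  from 13·(1,0) + (0,1)
…
step 5: (539, 39)  from 3·(152,11) + (83,6)
step 6: (1230, 89)  from 2·(539,39) + (152,11)
step 7: (2999, 217)  from 2·(1230,89) + (539,39)
…
step 10: (207083, 14984)  from 2·(83433,6037) + (40217,2910)
…
step 14: (7377553, 533821)  from 4·(1616447,116962) + (911765,65973)
step 15: (8994000, 650783)  from 1·(7377553,533821) + (1616447,116962)
(x₁, y₁) = (8994000, 650783);  8994000² − 191·650783² = 1 ✓
n=2: (8994000,650783)∘(8994000,650783) = (8994000·8994000+191·650783·650783, 8994000·650783+650783·8994000) = (161784071999999,11706284604000)
n=3: (161784071999999,11706284604000)∘(8994000,650783) = (8994000·161784071999999+191·650783·11706284604000, 8994000·11706284604000+650783·161784071999999) = (2910171887135973018000,210572647456751349217)
n=4: (2910171887135973018000,210572647456751349217)∘(8994000,650783) = (8994000·2910171887135973018000+191·650783·210572647456751349217, 8994000·210572647456751349217+650783·2910171887135973018000) = (52348171905801720863712000001,3787780782452031563430792000)
n=5: (52348171905801720863712000001,3787780782452031563430792000)∘(8994000,650783) = (8994000·52348171905801720863712000001+191·650783·3787780782452031563430792000, 8994000·3787780782452031563430792000+650783·52348171905801720863712000001) = (941638916241558444724564320044970000,68134600714746933190345629744650783)

8994000 650783
161784071999999 11706284604000
2910171887135973018000 210572647456751349217
52348171905801720863712000001 3787780782452031563430792000
941638916241558444724564320044970000 68134600714746933190345629744650783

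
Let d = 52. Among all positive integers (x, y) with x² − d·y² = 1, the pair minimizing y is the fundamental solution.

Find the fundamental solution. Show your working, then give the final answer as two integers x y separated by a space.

649 90

√52 → a₀=7, period (4,1,2,1,4,14); ℓ=6 even so k=5
k=0  a_k=7  p_k/q_k = 7/1
…
k=2  a_k=1  p_k/q_k = 36/5
k=3  a_k=2  p_k/q_k = 101/14
k=4  a_k=1  p_k/q_k = 137/19
k=5  a_k=4  p_k/q_k = 649/90
(x₁, y₁) = (649, 90);  649² − 52·90² = 1 ✓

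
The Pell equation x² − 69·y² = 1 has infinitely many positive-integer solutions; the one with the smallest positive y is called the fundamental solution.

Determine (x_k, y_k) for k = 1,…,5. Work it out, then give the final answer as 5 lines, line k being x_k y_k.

7775 936
120901249 14554800
1880014414175 226327139064
29234224019520001 3519386997890400
454592181623521601375 54726467590868580936

d=69: √d = [8; 3,3,1,4,1,3,3,16] (ℓ=8, even), read p_7/q_7
i=0: a=8 ⇒ p=8, q=1
i=1: a=3 ⇒ p=25, q=3
i=2: a=3 ⇒ p=83, q=10
…
i=4: a=4 ⇒ p=515, q=62
i=5: a=1 ⇒ p=623, q=75
i=6: a=3 ⇒ p=2384, q=287
i=7: a=3 ⇒ p=7775, q=936
fundamental: x₁=7775, y₁=936  (since 60450625 − 69·876096 = 1)
k=2:  x_2 = 7775·7775+69·936·936 = 120901249,  y_2 = 7775·936+936·7775 = 14554800
k=3:  x_3 = 7775·120901249+69·936·14554800 = 1880014414175,  y_3 = 7775·14554800+936·120901249 = 226327139064
k=4:  x_4 = 7775·1880014414175+69·936·226327139064 = 29234224019520001,  y_4 = 7775·226327139064+936·1880014414175 = 3519386997890400
k=5:  x_5 = 7775·29234224019520001+69·936·3519386997890400 = 454592181623521601375,  y_5 = 7775·3519386997890400+936·29234224019520001 = 54726467590868580936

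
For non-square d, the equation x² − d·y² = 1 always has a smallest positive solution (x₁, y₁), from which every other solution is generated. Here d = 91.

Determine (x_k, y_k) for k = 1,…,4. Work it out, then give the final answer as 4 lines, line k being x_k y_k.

1574 165
4954951 519420
15598184174 1635133995
49103078824801 5147401296840

d=91: √d = [9; 1,1,5,1,5,1,1,18] (ℓ=8, even), read p_7/q_7
k=0  a_k=9  p_k/q_k = 9/1
k=1  a_k=1  p_k/q_k = 10/1
k=2  a_k=1  p_k/q_k = 19/2
k=3  a_k=5  p_k/q_k = 105/11
k=4  a_k=1  p_k/q_k = 124/13
…
k=6  a_k=1  p_k/q_k = 849/89
k=7  a_k=1  p_k/q_k = 1574/165
(x₁, y₁) = (1574, 165);  1574² − 91·165² = 1 ✓
n=2: (1574,165)∘(1574,165) = (1574·1574+91·165·165, 1574·165+165·1574) = (4954951,519420)
n=3: (4954951,519420)∘(1574,165) = (1574·4954951+91·165·519420, 1574·519420+165·4954951) = (15598184174,1635133995)
n=4: (15598184174,1635133995)∘(1574,165) = (1574·15598184174+91·165·1635133995, 1574·1635133995+165·15598184174) = (49103078824801,5147401296840)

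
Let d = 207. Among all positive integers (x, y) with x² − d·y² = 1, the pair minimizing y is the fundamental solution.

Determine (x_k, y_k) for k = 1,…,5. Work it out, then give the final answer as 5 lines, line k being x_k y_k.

1151 80
2649601 184160
6099380351 423936240
14040770918401 975901040320
32321848554778751 2246523770880400

√207 = [14; 2,1,1,2,1,1,2,28, …], period ℓ=8 (even) → k=7
i=0: a=14 ⇒ p=14, q=1
i=1: a=2 ⇒ p=29, q=2
i=2: a=1 ⇒ p=43, q=3
…
i=4: a=2 ⇒ p=187, q=13
i=5: a=1 ⇒ p=259, q=18
i=6: a=1 ⇒ p=446, q=31
i=7: a=2 ⇒ p=1151, q=80
(x₁, y₁) = (1151, 80);  1151² − 207·80² = 1 ✓
(1151+80√207)^2 = 2649601 + 184160√207
(1151+80√207)^3 = 6099380351 + 423936240√207
(1151+80√207)^4 = 14040770918401 + 975901040320√207
(1151+80√207)^5 = 32321848554778751 + 2246523770880400√207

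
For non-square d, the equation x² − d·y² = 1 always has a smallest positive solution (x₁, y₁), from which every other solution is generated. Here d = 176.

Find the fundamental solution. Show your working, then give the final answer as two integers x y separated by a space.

d=176: √d = [13; 3,1,3,26] (ℓ=4, even), read p_3/q_3
step 0: (13, 1)  from 13·(1,0) + (0,1)
step 1: (40, 3)  from 3·(13,1) + (1,0)
step 2: (53, 4)  from 1·(40,3) + (13,1)
step 3: (199, 15)  from 3·(53,4) + (40,3)
fundamental: x₁=199, y₁=15  (since 39601 − 176·225 = 1)

199 15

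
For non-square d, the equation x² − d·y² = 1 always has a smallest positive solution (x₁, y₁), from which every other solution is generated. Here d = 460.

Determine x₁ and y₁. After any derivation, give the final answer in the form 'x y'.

2535751 118230

√460 → a₀=21, period (2,4,3,1,2,10,2,1,3,4,2,42); ℓ=12 even so k=11
a_0=21:  p_0=21·1+0=21,  q_0=21·0+1=1
…
a_2=4:  p_2=4·43+21=193,  q_2=4·2+1=9
a_3=3:  p_3=3·193+43=622,  q_3=3·9+2=29
…
a_7=2:  p_7=2·23335+2252=48922,  q_7=2·1088+105=2281
a_8=1:  p_8=1·48922+23335=72257,  q_8=1·2281+1088=3369
a_9=3:  p_9=3·72257+48922=265693,  q_9=3·3369+2281=12388
a_10=4:  p_10=4·265693+72257=1135029,  q_10=4·12388+3369=52921
a_11=2:  p_11=2·1135029+265693=2535751,  q_11=2·52921+12388=118230
fundamental: x₁=2535751, y₁=118230  (since 6430033134001 − 460·13978332900 = 1)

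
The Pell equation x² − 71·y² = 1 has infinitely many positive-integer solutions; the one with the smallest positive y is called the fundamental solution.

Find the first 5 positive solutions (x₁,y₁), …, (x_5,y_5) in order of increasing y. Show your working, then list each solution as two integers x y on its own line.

3480 413
24220799 2874480
168576757560 20006380387
1173294208396801 139244404619040
8166127521864977400 969141036142138013

√71 = [8; 2,2,1,7,1,2,2,16, …], period ℓ=8 (even) → k=7
k=0  a_k=8  p_k/q_k = 8/1
…
k=2  a_k=2  p_k/q_k = 42/5
…
k=4  a_k=7  p_k/q_k = 455/54
k=5  a_k=1  p_k/q_k = 514/61
k=6  a_k=2  p_k/q_k = 1483/176
k=7  a_k=2  p_k/q_k = 3480/413
fundamental: x₁=3480, y₁=413  (since 12110400 − 71·170569 = 1)
n=2: (3480,413)∘(3480,413) = (3480·3480+71·413·413, 3480·413+413·3480) = (24220799,2874480)
n=3: (24220799,2874480)∘(3480,413) = (3480·24220799+71·413·2874480, 3480·2874480+413·24220799) = (168576757560,20006380387)
n=4: (168576757560,20006380387)∘(3480,413) = (3480·168576757560+71·413·20006380387, 3480·20006380387+413·168576757560) = (1173294208396801,139244404619040)
n=5: (1173294208396801,139244404619040)∘(3480,413) = (3480·1173294208396801+71·413·139244404619040, 3480·139244404619040+413·1173294208396801) = (8166127521864977400,969141036142138013)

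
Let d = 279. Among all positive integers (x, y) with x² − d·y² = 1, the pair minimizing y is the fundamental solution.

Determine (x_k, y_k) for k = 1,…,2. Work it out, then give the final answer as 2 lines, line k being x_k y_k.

1520 91
4620799 276640

d=279: √d = [16; 1,2,2,1,2,2,1,32] (ℓ=8, even), read p_7/q_7
i=0: a=16 ⇒ p=16, q=1
…
i=3: a=2 ⇒ p=117, q=7
i=4: a=1 ⇒ p=167, q=10
…
i=6: a=2 ⇒ p=1069, q=64
i=7: a=1 ⇒ p=1520, q=91
(x₁, y₁) = (1520, 91);  1520² − 279·91² = 1 ✓
(1520+91√279)^2 = 4620799 + 276640√279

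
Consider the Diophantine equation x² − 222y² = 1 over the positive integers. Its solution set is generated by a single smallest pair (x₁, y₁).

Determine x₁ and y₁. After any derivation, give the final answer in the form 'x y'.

[14; 1,8,1,28] for √222; ℓ=4 ⇒ convergent index 3
i=0: a=14 ⇒ p=14, q=1
i=1: a=1 ⇒ p=15, q=1
i=2: a=8 ⇒ p=134, q=9
i=3: a=1 ⇒ p=149, q=10
→ (149, 10).  Check: 149²=22201, 222·10²=22200, difference 1.

149 10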